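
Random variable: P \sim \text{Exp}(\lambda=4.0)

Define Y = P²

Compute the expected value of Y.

E[P²] = Var(P) + (E[P])² = 0.0625 + 0.0625 = 0.125

0.125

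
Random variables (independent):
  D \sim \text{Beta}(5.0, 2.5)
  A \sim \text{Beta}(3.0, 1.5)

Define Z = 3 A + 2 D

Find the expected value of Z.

E[Z] = 2*E[D] + 3*E[A]
E[D] = 0.66666667
E[A] = 0.66666667
E[Z] = 2*0.66666667 + 3*0.66666667 = 3.3333333

3.3333333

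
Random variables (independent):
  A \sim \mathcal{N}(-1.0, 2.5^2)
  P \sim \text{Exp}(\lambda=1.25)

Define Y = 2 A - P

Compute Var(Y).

For independent RVs: Var(aX + bY) = a²Var(X) + b²Var(Y)
Var(A) = 6.25
Var(P) = 0.64
Var(Y) = 2²*6.25 + (-1)²*0.64
= 4*6.25 + 1*0.64 = 25.64

25.64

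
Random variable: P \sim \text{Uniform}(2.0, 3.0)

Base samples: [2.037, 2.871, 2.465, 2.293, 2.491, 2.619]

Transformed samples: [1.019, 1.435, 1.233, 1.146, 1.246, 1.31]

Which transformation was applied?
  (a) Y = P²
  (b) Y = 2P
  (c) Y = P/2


Checking option (c) Y = P/2:
  P = 2.037 -> Y = 1.019 ✓
  P = 2.871 -> Y = 1.435 ✓
  P = 2.465 -> Y = 1.233 ✓
All samples match this transformation.

(c) P/2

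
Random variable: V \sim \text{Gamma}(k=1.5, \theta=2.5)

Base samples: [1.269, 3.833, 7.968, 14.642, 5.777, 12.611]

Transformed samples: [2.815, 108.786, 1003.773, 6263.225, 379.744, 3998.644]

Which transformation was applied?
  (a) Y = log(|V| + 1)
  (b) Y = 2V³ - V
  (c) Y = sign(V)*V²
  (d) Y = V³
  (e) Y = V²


Checking option (b) Y = 2V³ - V:
  V = 1.269 -> Y = 2.815 ✓
  V = 3.833 -> Y = 108.786 ✓
  V = 7.968 -> Y = 1003.773 ✓
All samples match this transformation.

(b) 2V³ - V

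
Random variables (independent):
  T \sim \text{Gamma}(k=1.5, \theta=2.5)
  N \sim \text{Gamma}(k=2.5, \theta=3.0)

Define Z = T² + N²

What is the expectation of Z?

E[Z] = E[T²] + E[N²]
E[T²] = Var(T) + E[T]² = 9.375 + 14.0625 = 23.4375
E[N²] = Var(N) + E[N]² = 22.5 + 56.25 = 78.75
E[Z] = 23.4375 + 78.75 = 102.1875

102.1875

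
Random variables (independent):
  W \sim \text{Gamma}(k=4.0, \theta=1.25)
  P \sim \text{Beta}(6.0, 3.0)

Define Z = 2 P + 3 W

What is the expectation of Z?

E[Z] = 3*E[W] + 2*E[P]
E[W] = 5
E[P] = 0.66666667
E[Z] = 3*5 + 2*0.66666667 = 16.333333

16.333333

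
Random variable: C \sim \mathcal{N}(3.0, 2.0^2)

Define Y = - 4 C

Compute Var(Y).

For Y = aC + b: Var(Y) = a² * Var(C)
Var(C) = 2.0^2 = 4
Var(Y) = (-4)² * 4 = 16 * 4 = 64

64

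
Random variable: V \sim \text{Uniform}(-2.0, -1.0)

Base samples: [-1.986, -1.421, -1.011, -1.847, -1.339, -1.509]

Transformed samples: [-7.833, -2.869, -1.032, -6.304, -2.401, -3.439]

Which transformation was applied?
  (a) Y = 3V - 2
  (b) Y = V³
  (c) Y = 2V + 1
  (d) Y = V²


Checking option (b) Y = V³:
  V = -1.986 -> Y = -7.833 ✓
  V = -1.421 -> Y = -2.869 ✓
  V = -1.011 -> Y = -1.032 ✓
All samples match this transformation.

(b) V³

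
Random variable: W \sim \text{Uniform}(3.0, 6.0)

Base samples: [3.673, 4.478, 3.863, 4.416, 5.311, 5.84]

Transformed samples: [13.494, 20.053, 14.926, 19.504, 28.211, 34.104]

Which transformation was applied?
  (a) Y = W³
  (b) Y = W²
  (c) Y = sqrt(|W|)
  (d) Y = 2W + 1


Checking option (b) Y = W²:
  W = 3.673 -> Y = 13.494 ✓
  W = 4.478 -> Y = 20.053 ✓
  W = 3.863 -> Y = 14.926 ✓
All samples match this transformation.

(b) W²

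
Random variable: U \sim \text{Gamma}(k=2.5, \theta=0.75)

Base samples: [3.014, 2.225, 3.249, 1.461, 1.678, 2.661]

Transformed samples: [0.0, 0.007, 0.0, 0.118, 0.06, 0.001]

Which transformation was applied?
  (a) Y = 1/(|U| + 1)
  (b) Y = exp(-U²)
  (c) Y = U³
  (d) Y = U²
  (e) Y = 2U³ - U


Checking option (b) Y = exp(-U²):
  U = 3.014 -> Y = 0.0 ✓
  U = 2.225 -> Y = 0.007 ✓
  U = 3.249 -> Y = 0.0 ✓
All samples match this transformation.

(b) exp(-U²)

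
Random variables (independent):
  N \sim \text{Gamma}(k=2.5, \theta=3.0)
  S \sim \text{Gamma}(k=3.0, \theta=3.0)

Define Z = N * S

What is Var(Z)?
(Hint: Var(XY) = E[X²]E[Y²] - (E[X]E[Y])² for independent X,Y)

Var(XY) = E[X²]E[Y²] - (E[X]E[Y])²
E[N] = 7.5, Var(N) = 22.5
E[S] = 9, Var(S) = 27
E[N²] = 22.5 + 7.5² = 78.75
E[S²] = 27 + 9² = 108
Var(Z) = 78.75*108 - (7.5*9)²
= 8505 - 4556.25 = 3948.75

3948.75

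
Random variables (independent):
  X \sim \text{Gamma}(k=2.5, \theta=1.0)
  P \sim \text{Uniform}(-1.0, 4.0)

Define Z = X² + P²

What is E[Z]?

E[Z] = E[X²] + E[P²]
E[X²] = Var(X) + E[X]² = 2.5 + 6.25 = 8.75
E[P²] = Var(P) + E[P]² = 2.0833333 + 2.25 = 4.3333333
E[Z] = 8.75 + 4.3333333 = 13.083333

13.083333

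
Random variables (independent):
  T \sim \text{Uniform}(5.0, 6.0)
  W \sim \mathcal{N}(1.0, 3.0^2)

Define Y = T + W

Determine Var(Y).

For independent RVs: Var(aX + bY) = a²Var(X) + b²Var(Y)
Var(T) = 0.083333333
Var(W) = 9
Var(Y) = 1²*0.083333333 + 1²*9
= 1*0.083333333 + 1*9 = 9.0833333

9.0833333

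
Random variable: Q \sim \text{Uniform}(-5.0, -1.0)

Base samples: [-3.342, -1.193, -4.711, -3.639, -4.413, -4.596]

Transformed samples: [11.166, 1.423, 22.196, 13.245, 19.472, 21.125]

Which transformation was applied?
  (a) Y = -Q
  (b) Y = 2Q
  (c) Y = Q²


Checking option (c) Y = Q²:
  Q = -3.342 -> Y = 11.166 ✓
  Q = -1.193 -> Y = 1.423 ✓
  Q = -4.711 -> Y = 22.196 ✓
All samples match this transformation.

(c) Q²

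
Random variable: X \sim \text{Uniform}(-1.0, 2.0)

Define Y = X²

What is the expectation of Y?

E[X²] = Var(X) + (E[X])² = 0.75 + 0.25 = 1

1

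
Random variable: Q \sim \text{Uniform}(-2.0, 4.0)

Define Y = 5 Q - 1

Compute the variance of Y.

For Y = aQ + b: Var(Y) = a² * Var(Q)
Var(Q) = (4 + 2)^2/12 = 3
Var(Y) = 5² * 3 = 25 * 3 = 75

75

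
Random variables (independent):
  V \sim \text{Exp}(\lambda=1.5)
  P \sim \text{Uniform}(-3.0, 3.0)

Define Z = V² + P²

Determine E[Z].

E[Z] = E[V²] + E[P²]
E[V²] = Var(V) + E[V]² = 0.44444444 + 0.44444444 = 0.88888889
E[P²] = Var(P) + E[P]² = 3 + 0 = 3
E[Z] = 0.88888889 + 3 = 3.8888889

3.8888889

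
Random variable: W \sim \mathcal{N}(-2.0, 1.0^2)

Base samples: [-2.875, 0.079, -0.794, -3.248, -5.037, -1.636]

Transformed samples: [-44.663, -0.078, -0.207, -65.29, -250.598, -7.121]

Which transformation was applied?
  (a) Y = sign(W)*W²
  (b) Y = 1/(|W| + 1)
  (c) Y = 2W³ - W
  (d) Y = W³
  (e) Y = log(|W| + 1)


Checking option (c) Y = 2W³ - W:
  W = -2.875 -> Y = -44.663 ✓
  W = 0.079 -> Y = -0.078 ✓
  W = -0.794 -> Y = -0.207 ✓
All samples match this transformation.

(c) 2W³ - W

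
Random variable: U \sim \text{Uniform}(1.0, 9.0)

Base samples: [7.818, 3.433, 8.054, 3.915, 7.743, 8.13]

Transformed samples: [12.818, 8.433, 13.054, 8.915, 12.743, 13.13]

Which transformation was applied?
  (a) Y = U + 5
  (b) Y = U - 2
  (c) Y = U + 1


Checking option (a) Y = U + 5:
  U = 7.818 -> Y = 12.818 ✓
  U = 3.433 -> Y = 8.433 ✓
  U = 8.054 -> Y = 13.054 ✓
All samples match this transformation.

(a) U + 5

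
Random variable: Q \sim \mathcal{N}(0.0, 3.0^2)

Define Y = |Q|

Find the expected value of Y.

For X ~ N(0, 3.0²), E[|X|] = sigma * sqrt(2/pi)
= 3.0 * sqrt(2/pi) = 2.3936537

2.3936537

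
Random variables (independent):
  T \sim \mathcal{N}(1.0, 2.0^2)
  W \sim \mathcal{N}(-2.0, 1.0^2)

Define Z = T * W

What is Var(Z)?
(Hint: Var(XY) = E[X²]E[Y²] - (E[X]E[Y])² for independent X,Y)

Var(XY) = E[X²]E[Y²] - (E[X]E[Y])²
E[T] = 1, Var(T) = 4
E[W] = -2, Var(W) = 1
E[T²] = 4 + 1² = 5
E[W²] = 1 + (-2)² = 5
Var(Z) = 5*5 - (1*(-2))²
= 25 - 4 = 21

21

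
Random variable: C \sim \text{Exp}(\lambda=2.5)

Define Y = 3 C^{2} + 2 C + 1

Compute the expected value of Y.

E[Y] = 3*E[C²] + 2*E[C] + 1
E[C] = 0.4
E[C²] = Var(C) + (E[C])² = 0.16 + 0.16 = 0.32
E[Y] = 3*0.32 + 2*0.4 + 1 = 2.76

2.76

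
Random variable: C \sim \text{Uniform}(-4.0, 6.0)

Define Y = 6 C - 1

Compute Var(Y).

For Y = aC + b: Var(Y) = a² * Var(C)
Var(C) = (6 + 4)^2/12 = 8.3333333
Var(Y) = 6² * 8.3333333 = 36 * 8.3333333 = 300

300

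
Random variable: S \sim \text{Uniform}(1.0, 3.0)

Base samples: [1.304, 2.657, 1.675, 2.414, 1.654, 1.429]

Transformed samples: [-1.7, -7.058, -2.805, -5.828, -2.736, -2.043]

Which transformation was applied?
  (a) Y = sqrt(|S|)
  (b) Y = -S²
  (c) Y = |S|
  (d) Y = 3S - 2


Checking option (b) Y = -S²:
  S = 1.304 -> Y = -1.7 ✓
  S = 2.657 -> Y = -7.058 ✓
  S = 1.675 -> Y = -2.805 ✓
All samples match this transformation.

(b) -S²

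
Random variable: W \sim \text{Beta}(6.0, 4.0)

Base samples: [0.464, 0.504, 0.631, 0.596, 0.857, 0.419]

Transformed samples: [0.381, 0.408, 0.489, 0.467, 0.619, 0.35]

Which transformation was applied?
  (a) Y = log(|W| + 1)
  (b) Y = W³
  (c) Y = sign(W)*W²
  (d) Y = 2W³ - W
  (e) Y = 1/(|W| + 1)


Checking option (a) Y = log(|W| + 1):
  W = 0.464 -> Y = 0.381 ✓
  W = 0.504 -> Y = 0.408 ✓
  W = 0.631 -> Y = 0.489 ✓
All samples match this transformation.

(a) log(|W| + 1)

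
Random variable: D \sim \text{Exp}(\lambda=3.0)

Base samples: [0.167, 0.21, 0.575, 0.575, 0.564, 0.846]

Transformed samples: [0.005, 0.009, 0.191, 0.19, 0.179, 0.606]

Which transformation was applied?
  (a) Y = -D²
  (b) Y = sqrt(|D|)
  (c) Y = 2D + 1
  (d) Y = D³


Checking option (d) Y = D³:
  D = 0.167 -> Y = 0.005 ✓
  D = 0.21 -> Y = 0.009 ✓
  D = 0.575 -> Y = 0.191 ✓
All samples match this transformation.

(d) D³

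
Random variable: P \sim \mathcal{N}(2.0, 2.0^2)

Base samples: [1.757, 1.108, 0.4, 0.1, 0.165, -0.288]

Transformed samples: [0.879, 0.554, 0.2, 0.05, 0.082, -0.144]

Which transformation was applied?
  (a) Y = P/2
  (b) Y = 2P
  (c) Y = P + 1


Checking option (a) Y = P/2:
  P = 1.757 -> Y = 0.879 ✓
  P = 1.108 -> Y = 0.554 ✓
  P = 0.4 -> Y = 0.2 ✓
All samples match this transformation.

(a) P/2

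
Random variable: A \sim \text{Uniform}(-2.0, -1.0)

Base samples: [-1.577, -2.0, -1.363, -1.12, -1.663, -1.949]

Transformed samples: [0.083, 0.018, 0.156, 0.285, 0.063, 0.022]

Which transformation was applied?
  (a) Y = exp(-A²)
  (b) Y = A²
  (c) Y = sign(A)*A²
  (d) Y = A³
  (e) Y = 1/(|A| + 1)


Checking option (a) Y = exp(-A²):
  A = -1.577 -> Y = 0.083 ✓
  A = -2.0 -> Y = 0.018 ✓
  A = -1.363 -> Y = 0.156 ✓
All samples match this transformation.

(a) exp(-A²)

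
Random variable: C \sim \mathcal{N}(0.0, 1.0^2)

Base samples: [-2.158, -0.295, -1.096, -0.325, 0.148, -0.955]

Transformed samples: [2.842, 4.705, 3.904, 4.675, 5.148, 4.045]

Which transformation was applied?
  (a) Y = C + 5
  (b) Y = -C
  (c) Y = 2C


Checking option (a) Y = C + 5:
  C = -2.158 -> Y = 2.842 ✓
  C = -0.295 -> Y = 4.705 ✓
  C = -1.096 -> Y = 3.904 ✓
All samples match this transformation.

(a) C + 5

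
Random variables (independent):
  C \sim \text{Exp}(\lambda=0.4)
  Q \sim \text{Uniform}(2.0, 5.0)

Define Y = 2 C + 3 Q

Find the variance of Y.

For independent RVs: Var(aX + bY) = a²Var(X) + b²Var(Y)
Var(C) = 6.25
Var(Q) = 0.75
Var(Y) = 2²*6.25 + 3²*0.75
= 4*6.25 + 9*0.75 = 31.75

31.75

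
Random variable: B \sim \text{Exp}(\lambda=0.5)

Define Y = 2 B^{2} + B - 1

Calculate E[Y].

E[Y] = 2*E[B²] + 1*E[B] - 1
E[B] = 2
E[B²] = Var(B) + (E[B])² = 4 + 4 = 8
E[Y] = 2*8 + 1*2 - 1 = 17

17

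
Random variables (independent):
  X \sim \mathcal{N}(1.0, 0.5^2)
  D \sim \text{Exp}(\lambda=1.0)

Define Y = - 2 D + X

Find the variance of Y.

For independent RVs: Var(aX + bY) = a²Var(X) + b²Var(Y)
Var(X) = 0.25
Var(D) = 1
Var(Y) = 1²*0.25 + (-2)²*1
= 1*0.25 + 4*1 = 4.25

4.25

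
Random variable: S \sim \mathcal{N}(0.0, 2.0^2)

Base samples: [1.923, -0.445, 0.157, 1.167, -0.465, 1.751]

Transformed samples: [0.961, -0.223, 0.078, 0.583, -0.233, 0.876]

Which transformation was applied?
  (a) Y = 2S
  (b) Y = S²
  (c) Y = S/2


Checking option (c) Y = S/2:
  S = 1.923 -> Y = 0.961 ✓
  S = -0.445 -> Y = -0.223 ✓
  S = 0.157 -> Y = 0.078 ✓
All samples match this transformation.

(c) S/2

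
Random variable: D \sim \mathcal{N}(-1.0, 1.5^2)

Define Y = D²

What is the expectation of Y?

Using E[X²] = Var(X) + (E[X])²:
E[D] = -1
Var(D) = 1.5^2 = 2.25
E[D²] = 2.25 + (-1)² = 2.25 + 1 = 3.25

3.25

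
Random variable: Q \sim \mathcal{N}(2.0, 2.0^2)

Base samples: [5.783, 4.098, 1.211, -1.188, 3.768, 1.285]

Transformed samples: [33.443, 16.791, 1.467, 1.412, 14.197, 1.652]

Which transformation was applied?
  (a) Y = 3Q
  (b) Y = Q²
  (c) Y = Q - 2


Checking option (b) Y = Q²:
  Q = 5.783 -> Y = 33.443 ✓
  Q = 4.098 -> Y = 16.791 ✓
  Q = 1.211 -> Y = 1.467 ✓
All samples match this transformation.

(b) Q²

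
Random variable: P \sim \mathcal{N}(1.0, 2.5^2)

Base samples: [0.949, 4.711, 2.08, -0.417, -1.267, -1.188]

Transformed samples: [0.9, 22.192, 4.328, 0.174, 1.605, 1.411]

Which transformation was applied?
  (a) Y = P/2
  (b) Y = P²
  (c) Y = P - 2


Checking option (b) Y = P²:
  P = 0.949 -> Y = 0.9 ✓
  P = 4.711 -> Y = 22.192 ✓
  P = 2.08 -> Y = 4.328 ✓
All samples match this transformation.

(b) P²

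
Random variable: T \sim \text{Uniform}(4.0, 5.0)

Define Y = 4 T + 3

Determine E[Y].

For Y = 4T + 3:
E[Y] = 4 * E[T] + 3
E[T] = (4 + 5)/2 = 4.5
E[Y] = 4 * 4.5 + 3 = 21

21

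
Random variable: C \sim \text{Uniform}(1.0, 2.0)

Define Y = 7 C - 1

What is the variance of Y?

For Y = aC + b: Var(Y) = a² * Var(C)
Var(C) = (2 - 1)^2/12 = 0.083333333
Var(Y) = 7² * 0.083333333 = 49 * 0.083333333 = 4.0833333

4.0833333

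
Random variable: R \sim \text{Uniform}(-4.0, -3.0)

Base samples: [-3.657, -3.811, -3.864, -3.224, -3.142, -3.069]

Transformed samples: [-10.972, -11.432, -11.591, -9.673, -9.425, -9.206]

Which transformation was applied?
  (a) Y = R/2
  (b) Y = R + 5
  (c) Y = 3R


Checking option (c) Y = 3R:
  R = -3.657 -> Y = -10.972 ✓
  R = -3.811 -> Y = -11.432 ✓
  R = -3.864 -> Y = -11.591 ✓
All samples match this transformation.

(c) 3R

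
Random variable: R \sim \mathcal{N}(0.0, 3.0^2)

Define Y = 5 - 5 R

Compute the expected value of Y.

For Y = -5R + 5:
E[Y] = -5 * E[R] + 5
E[R] = 0.0 = 0
E[Y] = -5 * 0 + 5 = 5

5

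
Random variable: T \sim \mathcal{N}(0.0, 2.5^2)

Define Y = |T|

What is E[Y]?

For X ~ N(0, 2.5²), E[|X|] = sigma * sqrt(2/pi)
= 2.5 * sqrt(2/pi) = 1.9947114

1.9947114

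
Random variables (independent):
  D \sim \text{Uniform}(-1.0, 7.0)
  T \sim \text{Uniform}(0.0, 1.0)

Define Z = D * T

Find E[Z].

For independent RVs: E[XY] = E[X]*E[Y]
E[D] = 3
E[T] = 0.5
E[Z] = 3 * 0.5 = 1.5

1.5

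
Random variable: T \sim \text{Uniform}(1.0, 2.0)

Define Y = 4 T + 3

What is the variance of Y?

For Y = aT + b: Var(Y) = a² * Var(T)
Var(T) = (2 - 1)^2/12 = 0.083333333
Var(Y) = 4² * 0.083333333 = 16 * 0.083333333 = 1.3333333

1.3333333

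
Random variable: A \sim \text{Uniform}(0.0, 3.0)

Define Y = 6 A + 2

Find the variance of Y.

For Y = aA + b: Var(Y) = a² * Var(A)
Var(A) = (3 - 0)^2/12 = 0.75
Var(Y) = 6² * 0.75 = 36 * 0.75 = 27

27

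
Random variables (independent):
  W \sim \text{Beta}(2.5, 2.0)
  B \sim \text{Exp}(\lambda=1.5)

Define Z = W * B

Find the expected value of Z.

For independent RVs: E[XY] = E[X]*E[Y]
E[W] = 0.55555556
E[B] = 0.66666667
E[Z] = 0.55555556 * 0.66666667 = 0.37037037

0.37037037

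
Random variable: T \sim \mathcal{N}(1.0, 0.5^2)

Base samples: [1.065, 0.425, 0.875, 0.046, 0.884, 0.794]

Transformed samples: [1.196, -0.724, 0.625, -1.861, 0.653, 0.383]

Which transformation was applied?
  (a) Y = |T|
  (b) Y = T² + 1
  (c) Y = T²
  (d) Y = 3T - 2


Checking option (d) Y = 3T - 2:
  T = 1.065 -> Y = 1.196 ✓
  T = 0.425 -> Y = -0.724 ✓
  T = 0.875 -> Y = 0.625 ✓
All samples match this transformation.

(d) 3T - 2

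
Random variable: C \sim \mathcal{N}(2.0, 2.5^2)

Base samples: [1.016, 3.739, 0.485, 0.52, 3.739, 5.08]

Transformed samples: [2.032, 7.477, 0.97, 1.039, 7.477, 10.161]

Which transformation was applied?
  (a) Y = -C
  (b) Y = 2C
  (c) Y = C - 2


Checking option (b) Y = 2C:
  C = 1.016 -> Y = 2.032 ✓
  C = 3.739 -> Y = 7.477 ✓
  C = 0.485 -> Y = 0.97 ✓
All samples match this transformation.

(b) 2C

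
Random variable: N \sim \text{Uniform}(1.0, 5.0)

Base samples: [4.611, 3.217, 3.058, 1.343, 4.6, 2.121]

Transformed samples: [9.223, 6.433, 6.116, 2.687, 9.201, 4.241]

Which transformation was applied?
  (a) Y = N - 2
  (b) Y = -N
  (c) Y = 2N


Checking option (c) Y = 2N:
  N = 4.611 -> Y = 9.223 ✓
  N = 3.217 -> Y = 6.433 ✓
  N = 3.058 -> Y = 6.116 ✓
All samples match this transformation.

(c) 2N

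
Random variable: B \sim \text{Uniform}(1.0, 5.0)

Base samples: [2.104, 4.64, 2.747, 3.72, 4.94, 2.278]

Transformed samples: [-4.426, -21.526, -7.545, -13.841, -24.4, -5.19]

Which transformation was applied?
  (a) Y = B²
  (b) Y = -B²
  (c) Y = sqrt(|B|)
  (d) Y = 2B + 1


Checking option (b) Y = -B²:
  B = 2.104 -> Y = -4.426 ✓
  B = 4.64 -> Y = -21.526 ✓
  B = 2.747 -> Y = -7.545 ✓
All samples match this transformation.

(b) -B²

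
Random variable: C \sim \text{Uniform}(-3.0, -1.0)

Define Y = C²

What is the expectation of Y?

Using E[X²] = Var(X) + (E[X])²:
E[C] = -2
Var(C) = (-1 + 3)^2/12 = 0.33333333
E[C²] = 0.33333333 + (-2)² = 0.33333333 + 4 = 4.3333333

4.3333333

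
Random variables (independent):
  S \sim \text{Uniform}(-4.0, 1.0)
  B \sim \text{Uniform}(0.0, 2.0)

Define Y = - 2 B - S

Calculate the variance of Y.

For independent RVs: Var(aX + bY) = a²Var(X) + b²Var(Y)
Var(S) = 2.0833333
Var(B) = 0.33333333
Var(Y) = (-1)²*2.0833333 + (-2)²*0.33333333
= 1*2.0833333 + 4*0.33333333 = 3.4166667

3.4166667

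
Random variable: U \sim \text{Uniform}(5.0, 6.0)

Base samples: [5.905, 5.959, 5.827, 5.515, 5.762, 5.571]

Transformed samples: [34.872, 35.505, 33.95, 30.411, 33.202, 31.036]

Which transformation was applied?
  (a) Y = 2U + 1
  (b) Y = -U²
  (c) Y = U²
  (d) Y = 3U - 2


Checking option (c) Y = U²:
  U = 5.905 -> Y = 34.872 ✓
  U = 5.959 -> Y = 35.505 ✓
  U = 5.827 -> Y = 33.95 ✓
All samples match this transformation.

(c) U²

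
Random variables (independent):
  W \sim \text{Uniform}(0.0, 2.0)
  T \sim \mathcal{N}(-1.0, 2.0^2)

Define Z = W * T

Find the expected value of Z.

For independent RVs: E[XY] = E[X]*E[Y]
E[W] = 1
E[T] = -1
E[Z] = 1 * (-1) = -1

-1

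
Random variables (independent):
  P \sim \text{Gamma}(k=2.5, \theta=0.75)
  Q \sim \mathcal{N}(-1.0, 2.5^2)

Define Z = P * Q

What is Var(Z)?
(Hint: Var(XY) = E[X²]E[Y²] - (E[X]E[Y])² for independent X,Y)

Var(XY) = E[X²]E[Y²] - (E[X]E[Y])²
E[P] = 1.875, Var(P) = 1.40625
E[Q] = -1, Var(Q) = 6.25
E[P²] = 1.40625 + 1.875² = 4.921875
E[Q²] = 6.25 + (-1)² = 7.25
Var(Z) = 4.921875*7.25 - (1.875*(-1))²
= 35.683594 - 3.515625 = 32.167969

32.167969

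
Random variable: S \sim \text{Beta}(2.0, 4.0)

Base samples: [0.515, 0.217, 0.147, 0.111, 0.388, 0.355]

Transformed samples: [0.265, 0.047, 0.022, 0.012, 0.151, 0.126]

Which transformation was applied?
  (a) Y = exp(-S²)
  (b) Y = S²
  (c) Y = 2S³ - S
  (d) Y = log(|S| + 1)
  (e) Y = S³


Checking option (b) Y = S²:
  S = 0.515 -> Y = 0.265 ✓
  S = 0.217 -> Y = 0.047 ✓
  S = 0.147 -> Y = 0.022 ✓
All samples match this transformation.

(b) S²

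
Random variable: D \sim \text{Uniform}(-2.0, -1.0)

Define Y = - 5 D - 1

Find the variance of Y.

For Y = aD + b: Var(Y) = a² * Var(D)
Var(D) = (-1 + 2)^2/12 = 0.083333333
Var(Y) = (-5)² * 0.083333333 = 25 * 0.083333333 = 2.0833333

2.0833333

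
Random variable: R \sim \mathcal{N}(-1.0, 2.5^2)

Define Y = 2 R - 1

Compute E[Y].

For Y = 2R - 1:
E[Y] = 2 * E[R] - 1
E[R] = -1.0 = -1
E[Y] = 2 * (-1) - 1 = -3

-3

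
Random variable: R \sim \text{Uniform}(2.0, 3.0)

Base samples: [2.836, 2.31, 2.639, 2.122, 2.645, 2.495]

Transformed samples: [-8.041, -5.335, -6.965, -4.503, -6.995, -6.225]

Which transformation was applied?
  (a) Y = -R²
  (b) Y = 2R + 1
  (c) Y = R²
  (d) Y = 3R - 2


Checking option (a) Y = -R²:
  R = 2.836 -> Y = -8.041 ✓
  R = 2.31 -> Y = -5.335 ✓
  R = 2.639 -> Y = -6.965 ✓
All samples match this transformation.

(a) -R²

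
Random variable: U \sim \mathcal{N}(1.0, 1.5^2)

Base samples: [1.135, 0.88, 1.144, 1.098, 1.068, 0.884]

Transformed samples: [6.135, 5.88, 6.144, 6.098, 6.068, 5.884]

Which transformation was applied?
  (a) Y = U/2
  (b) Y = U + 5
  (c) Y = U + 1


Checking option (b) Y = U + 5:
  U = 1.135 -> Y = 6.135 ✓
  U = 0.88 -> Y = 5.88 ✓
  U = 1.144 -> Y = 6.144 ✓
All samples match this transformation.

(b) U + 5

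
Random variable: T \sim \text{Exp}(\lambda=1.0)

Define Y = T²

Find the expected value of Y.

E[T²] = Var(T) + (E[T])² = 1 + 1 = 2

2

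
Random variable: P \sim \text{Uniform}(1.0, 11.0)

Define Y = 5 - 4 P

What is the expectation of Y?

For Y = -4P + 5:
E[Y] = -4 * E[P] + 5
E[P] = (1 + 11)/2 = 6
E[Y] = -4 * 6 + 5 = -19

-19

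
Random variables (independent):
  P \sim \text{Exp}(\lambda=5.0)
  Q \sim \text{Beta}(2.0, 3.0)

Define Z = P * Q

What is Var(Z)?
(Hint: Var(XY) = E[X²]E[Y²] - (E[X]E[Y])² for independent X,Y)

Var(XY) = E[X²]E[Y²] - (E[X]E[Y])²
E[P] = 0.2, Var(P) = 0.04
E[Q] = 0.4, Var(Q) = 0.04
E[P²] = 0.04 + 0.2² = 0.08
E[Q²] = 0.04 + 0.4² = 0.2
Var(Z) = 0.08*0.2 - (0.2*0.4)²
= 0.016 - 0.0064 = 0.0096

0.0096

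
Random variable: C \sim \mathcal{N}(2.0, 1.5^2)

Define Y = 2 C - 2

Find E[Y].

For Y = 2C - 2:
E[Y] = 2 * E[C] - 2
E[C] = 2.0 = 2
E[Y] = 2 * 2 - 2 = 2

2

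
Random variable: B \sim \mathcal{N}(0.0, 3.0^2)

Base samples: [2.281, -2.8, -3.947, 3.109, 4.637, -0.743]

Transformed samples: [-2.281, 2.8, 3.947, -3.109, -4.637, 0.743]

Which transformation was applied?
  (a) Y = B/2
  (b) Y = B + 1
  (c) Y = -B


Checking option (c) Y = -B:
  B = 2.281 -> Y = -2.281 ✓
  B = -2.8 -> Y = 2.8 ✓
  B = -3.947 -> Y = 3.947 ✓
All samples match this transformation.

(c) -B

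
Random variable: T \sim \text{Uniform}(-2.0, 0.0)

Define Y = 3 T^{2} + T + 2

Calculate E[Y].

E[Y] = 3*E[T²] + 1*E[T] + 2
E[T] = -1
E[T²] = Var(T) + (E[T])² = 0.33333333 + 1 = 1.3333333
E[Y] = 3*1.3333333 + 1*(-1) + 2 = 5

5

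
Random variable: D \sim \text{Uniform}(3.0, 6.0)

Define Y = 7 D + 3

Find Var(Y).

For Y = aD + b: Var(Y) = a² * Var(D)
Var(D) = (6 - 3)^2/12 = 0.75
Var(Y) = 7² * 0.75 = 49 * 0.75 = 36.75

36.75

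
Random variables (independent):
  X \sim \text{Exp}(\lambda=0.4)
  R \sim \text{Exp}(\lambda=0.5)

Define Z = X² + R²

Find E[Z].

E[Z] = E[X²] + E[R²]
E[X²] = Var(X) + E[X]² = 6.25 + 6.25 = 12.5
E[R²] = Var(R) + E[R]² = 4 + 4 = 8
E[Z] = 12.5 + 8 = 20.5

20.5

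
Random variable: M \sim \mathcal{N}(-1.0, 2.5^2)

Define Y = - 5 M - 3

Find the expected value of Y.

For Y = -5M - 3:
E[Y] = -5 * E[M] - 3
E[M] = -1.0 = -1
E[Y] = -5 * (-1) - 3 = 2

2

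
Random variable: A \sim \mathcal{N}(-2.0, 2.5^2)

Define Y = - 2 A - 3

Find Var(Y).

For Y = aA + b: Var(Y) = a² * Var(A)
Var(A) = 2.5^2 = 6.25
Var(Y) = (-2)² * 6.25 = 4 * 6.25 = 25

25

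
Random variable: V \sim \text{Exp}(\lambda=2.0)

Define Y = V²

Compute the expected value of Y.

Using E[X²] = Var(X) + (E[X])²:
E[V] = 0.5
Var(V) = 1/2.0^2 = 0.25
E[V²] = 0.25 + 0.5² = 0.25 + 0.25 = 0.5

0.5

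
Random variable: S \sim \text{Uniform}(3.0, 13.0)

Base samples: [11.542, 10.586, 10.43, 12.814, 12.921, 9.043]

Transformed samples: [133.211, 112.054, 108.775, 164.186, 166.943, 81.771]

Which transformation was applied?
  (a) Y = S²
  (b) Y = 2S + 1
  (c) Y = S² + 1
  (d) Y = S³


Checking option (a) Y = S²:
  S = 11.542 -> Y = 133.211 ✓
  S = 10.586 -> Y = 112.054 ✓
  S = 10.43 -> Y = 108.775 ✓
All samples match this transformation.

(a) S²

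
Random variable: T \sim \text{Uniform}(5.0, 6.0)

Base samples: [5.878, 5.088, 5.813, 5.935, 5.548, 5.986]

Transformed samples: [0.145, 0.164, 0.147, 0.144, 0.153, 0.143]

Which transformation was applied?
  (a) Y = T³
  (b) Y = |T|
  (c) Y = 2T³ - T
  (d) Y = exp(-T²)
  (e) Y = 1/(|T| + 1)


Checking option (e) Y = 1/(|T| + 1):
  T = 5.878 -> Y = 0.145 ✓
  T = 5.088 -> Y = 0.164 ✓
  T = 5.813 -> Y = 0.147 ✓
All samples match this transformation.

(e) 1/(|T| + 1)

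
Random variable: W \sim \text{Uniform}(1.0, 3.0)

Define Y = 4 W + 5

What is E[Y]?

For Y = 4W + 5:
E[Y] = 4 * E[W] + 5
E[W] = (1 + 3)/2 = 2
E[Y] = 4 * 2 + 5 = 13

13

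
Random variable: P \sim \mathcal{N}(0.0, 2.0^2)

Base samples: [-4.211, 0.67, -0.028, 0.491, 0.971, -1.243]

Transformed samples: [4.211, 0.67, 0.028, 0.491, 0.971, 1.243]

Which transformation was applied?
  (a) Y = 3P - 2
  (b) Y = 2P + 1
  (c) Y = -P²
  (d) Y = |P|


Checking option (d) Y = |P|:
  P = -4.211 -> Y = 4.211 ✓
  P = 0.67 -> Y = 0.67 ✓
  P = -0.028 -> Y = 0.028 ✓
All samples match this transformation.

(d) |P|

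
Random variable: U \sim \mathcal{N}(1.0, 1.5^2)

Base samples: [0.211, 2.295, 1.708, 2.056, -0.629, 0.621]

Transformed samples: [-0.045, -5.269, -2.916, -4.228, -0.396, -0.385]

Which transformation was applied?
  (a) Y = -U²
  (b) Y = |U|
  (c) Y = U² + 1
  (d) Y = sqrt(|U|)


Checking option (a) Y = -U²:
  U = 0.211 -> Y = -0.045 ✓
  U = 2.295 -> Y = -5.269 ✓
  U = 1.708 -> Y = -2.916 ✓
All samples match this transformation.

(a) -U²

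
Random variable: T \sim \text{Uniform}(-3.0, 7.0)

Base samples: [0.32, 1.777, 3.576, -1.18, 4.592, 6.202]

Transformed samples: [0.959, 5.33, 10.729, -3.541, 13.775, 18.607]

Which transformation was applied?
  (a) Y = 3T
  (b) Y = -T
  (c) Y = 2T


Checking option (a) Y = 3T:
  T = 0.32 -> Y = 0.959 ✓
  T = 1.777 -> Y = 5.33 ✓
  T = 3.576 -> Y = 10.729 ✓
All samples match this transformation.

(a) 3T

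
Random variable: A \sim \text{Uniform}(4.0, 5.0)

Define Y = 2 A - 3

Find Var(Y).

For Y = aA + b: Var(Y) = a² * Var(A)
Var(A) = (5 - 4)^2/12 = 0.083333333
Var(Y) = 2² * 0.083333333 = 4 * 0.083333333 = 0.33333333

0.33333333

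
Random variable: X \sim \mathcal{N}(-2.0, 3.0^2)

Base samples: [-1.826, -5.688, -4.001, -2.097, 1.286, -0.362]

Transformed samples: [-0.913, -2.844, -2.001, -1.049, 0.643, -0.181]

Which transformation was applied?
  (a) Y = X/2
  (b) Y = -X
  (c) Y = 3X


Checking option (a) Y = X/2:
  X = -1.826 -> Y = -0.913 ✓
  X = -5.688 -> Y = -2.844 ✓
  X = -4.001 -> Y = -2.001 ✓
All samples match this transformation.

(a) X/2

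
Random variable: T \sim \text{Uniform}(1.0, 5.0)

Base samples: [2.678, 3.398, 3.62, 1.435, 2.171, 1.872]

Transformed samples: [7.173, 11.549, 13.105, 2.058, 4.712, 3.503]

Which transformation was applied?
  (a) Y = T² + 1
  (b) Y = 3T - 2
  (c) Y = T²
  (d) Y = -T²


Checking option (c) Y = T²:
  T = 2.678 -> Y = 7.173 ✓
  T = 3.398 -> Y = 11.549 ✓
  T = 3.62 -> Y = 13.105 ✓
All samples match this transformation.

(c) T²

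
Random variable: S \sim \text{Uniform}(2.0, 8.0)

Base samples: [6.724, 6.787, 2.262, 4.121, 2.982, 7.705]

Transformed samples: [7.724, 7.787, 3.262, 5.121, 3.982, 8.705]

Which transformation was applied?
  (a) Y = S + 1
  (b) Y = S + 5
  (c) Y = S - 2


Checking option (a) Y = S + 1:
  S = 6.724 -> Y = 7.724 ✓
  S = 6.787 -> Y = 7.787 ✓
  S = 2.262 -> Y = 3.262 ✓
All samples match this transformation.

(a) S + 1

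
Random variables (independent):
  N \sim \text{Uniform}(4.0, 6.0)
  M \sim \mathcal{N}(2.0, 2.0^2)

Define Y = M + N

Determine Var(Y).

For independent RVs: Var(aX + bY) = a²Var(X) + b²Var(Y)
Var(N) = 0.33333333
Var(M) = 4
Var(Y) = 1²*0.33333333 + 1²*4
= 1*0.33333333 + 1*4 = 4.3333333

4.3333333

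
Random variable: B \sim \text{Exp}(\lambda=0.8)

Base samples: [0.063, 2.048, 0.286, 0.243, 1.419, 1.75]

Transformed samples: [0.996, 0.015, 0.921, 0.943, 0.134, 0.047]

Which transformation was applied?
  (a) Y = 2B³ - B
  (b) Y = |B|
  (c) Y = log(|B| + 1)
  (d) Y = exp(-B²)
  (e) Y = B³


Checking option (d) Y = exp(-B²):
  B = 0.063 -> Y = 0.996 ✓
  B = 2.048 -> Y = 0.015 ✓
  B = 0.286 -> Y = 0.921 ✓
All samples match this transformation.

(d) exp(-B²)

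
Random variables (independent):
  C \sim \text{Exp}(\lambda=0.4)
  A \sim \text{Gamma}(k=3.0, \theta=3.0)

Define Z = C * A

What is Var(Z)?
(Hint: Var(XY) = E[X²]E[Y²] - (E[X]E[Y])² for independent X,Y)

Var(XY) = E[X²]E[Y²] - (E[X]E[Y])²
E[C] = 2.5, Var(C) = 6.25
E[A] = 9, Var(A) = 27
E[C²] = 6.25 + 2.5² = 12.5
E[A²] = 27 + 9² = 108
Var(Z) = 12.5*108 - (2.5*9)²
= 1350 - 506.25 = 843.75

843.75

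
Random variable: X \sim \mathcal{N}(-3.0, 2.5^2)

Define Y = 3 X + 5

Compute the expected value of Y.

For Y = 3X + 5:
E[Y] = 3 * E[X] + 5
E[X] = -3.0 = -3
E[Y] = 3 * (-3) + 5 = -4

-4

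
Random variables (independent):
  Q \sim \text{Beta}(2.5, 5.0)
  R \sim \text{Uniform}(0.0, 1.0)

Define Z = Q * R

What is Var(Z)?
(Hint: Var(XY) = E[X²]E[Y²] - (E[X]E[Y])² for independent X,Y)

Var(XY) = E[X²]E[Y²] - (E[X]E[Y])²
E[Q] = 0.33333333, Var(Q) = 0.026143791
E[R] = 0.5, Var(R) = 0.083333333
E[Q²] = 0.026143791 + 0.33333333² = 0.1372549
E[R²] = 0.083333333 + 0.5² = 0.33333333
Var(Z) = 0.1372549*0.33333333 - (0.33333333*0.5)²
= 0.045751634 - 0.027777778 = 0.017973856

0.017973856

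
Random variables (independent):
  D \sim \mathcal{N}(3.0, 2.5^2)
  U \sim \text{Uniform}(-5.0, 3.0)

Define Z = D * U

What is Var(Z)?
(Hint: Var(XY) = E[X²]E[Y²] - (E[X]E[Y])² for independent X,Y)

Var(XY) = E[X²]E[Y²] - (E[X]E[Y])²
E[D] = 3, Var(D) = 6.25
E[U] = -1, Var(U) = 5.3333333
E[D²] = 6.25 + 3² = 15.25
E[U²] = 5.3333333 + (-1)² = 6.3333333
Var(Z) = 15.25*6.3333333 - (3*(-1))²
= 96.583333 - 9 = 87.583333

87.583333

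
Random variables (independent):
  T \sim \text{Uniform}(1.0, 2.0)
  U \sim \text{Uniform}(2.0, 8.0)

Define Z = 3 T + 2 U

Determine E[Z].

E[Z] = 3*E[T] + 2*E[U]
E[T] = 1.5
E[U] = 5
E[Z] = 3*1.5 + 2*5 = 14.5

14.5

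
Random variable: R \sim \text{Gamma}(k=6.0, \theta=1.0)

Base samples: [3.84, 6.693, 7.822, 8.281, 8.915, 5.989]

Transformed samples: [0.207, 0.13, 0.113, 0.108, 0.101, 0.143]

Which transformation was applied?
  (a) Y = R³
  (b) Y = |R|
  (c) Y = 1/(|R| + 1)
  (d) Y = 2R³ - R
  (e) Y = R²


Checking option (c) Y = 1/(|R| + 1):
  R = 3.84 -> Y = 0.207 ✓
  R = 6.693 -> Y = 0.13 ✓
  R = 7.822 -> Y = 0.113 ✓
All samples match this transformation.

(c) 1/(|R| + 1)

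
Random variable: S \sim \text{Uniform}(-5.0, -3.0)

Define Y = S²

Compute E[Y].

E[S²] = Var(S) + (E[S])² = 0.33333333 + 16 = 16.333333

16.333333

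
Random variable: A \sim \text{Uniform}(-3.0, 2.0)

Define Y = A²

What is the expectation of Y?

Using E[X²] = Var(X) + (E[X])²:
E[A] = -0.5
Var(A) = (2 + 3)^2/12 = 2.0833333
E[A²] = 2.0833333 + (-0.5)² = 2.0833333 + 0.25 = 2.3333333

2.3333333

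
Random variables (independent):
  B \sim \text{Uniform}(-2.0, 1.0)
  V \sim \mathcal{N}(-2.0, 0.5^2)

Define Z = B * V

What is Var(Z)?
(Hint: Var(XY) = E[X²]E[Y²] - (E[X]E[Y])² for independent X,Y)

Var(XY) = E[X²]E[Y²] - (E[X]E[Y])²
E[B] = -0.5, Var(B) = 0.75
E[V] = -2, Var(V) = 0.25
E[B²] = 0.75 + (-0.5)² = 1
E[V²] = 0.25 + (-2)² = 4.25
Var(Z) = 1*4.25 - (-0.5*(-2))²
= 4.25 - 1 = 3.25

3.25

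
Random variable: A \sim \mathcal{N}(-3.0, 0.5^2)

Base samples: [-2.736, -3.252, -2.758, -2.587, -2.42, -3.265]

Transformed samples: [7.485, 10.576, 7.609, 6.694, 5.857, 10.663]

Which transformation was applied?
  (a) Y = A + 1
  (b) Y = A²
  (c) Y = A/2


Checking option (b) Y = A²:
  A = -2.736 -> Y = 7.485 ✓
  A = -3.252 -> Y = 10.576 ✓
  A = -2.758 -> Y = 7.609 ✓
All samples match this transformation.

(b) A²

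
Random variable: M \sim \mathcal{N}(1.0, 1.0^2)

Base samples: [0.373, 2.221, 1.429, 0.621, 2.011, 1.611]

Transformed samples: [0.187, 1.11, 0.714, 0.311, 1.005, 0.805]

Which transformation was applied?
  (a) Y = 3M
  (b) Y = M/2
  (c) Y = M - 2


Checking option (b) Y = M/2:
  M = 0.373 -> Y = 0.187 ✓
  M = 2.221 -> Y = 1.11 ✓
  M = 1.429 -> Y = 0.714 ✓
All samples match this transformation.

(b) M/2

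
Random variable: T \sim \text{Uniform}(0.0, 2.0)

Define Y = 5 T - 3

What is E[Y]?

For Y = 5T - 3:
E[Y] = 5 * E[T] - 3
E[T] = (0 + 2)/2 = 1
E[Y] = 5 * 1 - 3 = 2

2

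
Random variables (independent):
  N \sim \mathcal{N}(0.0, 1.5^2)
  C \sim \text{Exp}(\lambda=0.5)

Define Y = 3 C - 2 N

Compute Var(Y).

For independent RVs: Var(aX + bY) = a²Var(X) + b²Var(Y)
Var(N) = 2.25
Var(C) = 4
Var(Y) = (-2)²*2.25 + 3²*4
= 4*2.25 + 9*4 = 45

45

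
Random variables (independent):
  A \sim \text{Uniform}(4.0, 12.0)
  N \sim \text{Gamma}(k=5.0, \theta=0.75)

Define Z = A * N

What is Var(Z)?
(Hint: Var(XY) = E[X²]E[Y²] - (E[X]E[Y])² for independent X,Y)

Var(XY) = E[X²]E[Y²] - (E[X]E[Y])²
E[A] = 8, Var(A) = 5.3333333
E[N] = 3.75, Var(N) = 2.8125
E[A²] = 5.3333333 + 8² = 69.333333
E[N²] = 2.8125 + 3.75² = 16.875
Var(Z) = 69.333333*16.875 - (8*3.75)²
= 1170 - 900 = 270

270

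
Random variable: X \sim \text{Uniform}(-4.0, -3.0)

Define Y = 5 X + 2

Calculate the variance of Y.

For Y = aX + b: Var(Y) = a² * Var(X)
Var(X) = (-3 + 4)^2/12 = 0.083333333
Var(Y) = 5² * 0.083333333 = 25 * 0.083333333 = 2.0833333

2.0833333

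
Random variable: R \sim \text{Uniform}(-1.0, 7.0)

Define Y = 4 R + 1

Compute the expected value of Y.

For Y = 4R + 1:
E[Y] = 4 * E[R] + 1
E[R] = (-1 + 7)/2 = 3
E[Y] = 4 * 3 + 1 = 13

13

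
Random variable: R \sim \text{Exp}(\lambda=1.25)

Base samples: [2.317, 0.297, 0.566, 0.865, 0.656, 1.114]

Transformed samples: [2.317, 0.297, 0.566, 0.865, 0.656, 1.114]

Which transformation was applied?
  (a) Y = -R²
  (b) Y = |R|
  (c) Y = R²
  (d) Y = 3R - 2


Checking option (b) Y = |R|:
  R = 2.317 -> Y = 2.317 ✓
  R = 0.297 -> Y = 0.297 ✓
  R = 0.566 -> Y = 0.566 ✓
All samples match this transformation.

(b) |R|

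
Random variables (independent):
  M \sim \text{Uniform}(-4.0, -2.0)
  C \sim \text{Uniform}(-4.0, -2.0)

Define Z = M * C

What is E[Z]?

For independent RVs: E[XY] = E[X]*E[Y]
E[M] = -3
E[C] = -3
E[Z] = -3 * (-3) = 9

9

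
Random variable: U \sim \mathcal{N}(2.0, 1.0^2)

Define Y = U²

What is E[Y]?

Using E[X²] = Var(X) + (E[X])²:
E[U] = 2
Var(U) = 1.0^2 = 1
E[U²] = 1 + 2² = 1 + 4 = 5

5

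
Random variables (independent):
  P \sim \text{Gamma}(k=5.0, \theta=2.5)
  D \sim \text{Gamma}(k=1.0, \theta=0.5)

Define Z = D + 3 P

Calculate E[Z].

E[Z] = 3*E[P] + 1*E[D]
E[P] = 12.5
E[D] = 0.5
E[Z] = 3*12.5 + 1*0.5 = 38

38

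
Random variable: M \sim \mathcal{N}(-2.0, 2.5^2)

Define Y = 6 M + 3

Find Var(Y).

For Y = aM + b: Var(Y) = a² * Var(M)
Var(M) = 2.5^2 = 6.25
Var(Y) = 6² * 6.25 = 36 * 6.25 = 225

225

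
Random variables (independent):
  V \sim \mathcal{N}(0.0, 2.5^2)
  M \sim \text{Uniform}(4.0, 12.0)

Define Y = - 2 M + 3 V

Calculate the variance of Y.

For independent RVs: Var(aX + bY) = a²Var(X) + b²Var(Y)
Var(V) = 6.25
Var(M) = 5.3333333
Var(Y) = 3²*6.25 + (-2)²*5.3333333
= 9*6.25 + 4*5.3333333 = 77.583333

77.583333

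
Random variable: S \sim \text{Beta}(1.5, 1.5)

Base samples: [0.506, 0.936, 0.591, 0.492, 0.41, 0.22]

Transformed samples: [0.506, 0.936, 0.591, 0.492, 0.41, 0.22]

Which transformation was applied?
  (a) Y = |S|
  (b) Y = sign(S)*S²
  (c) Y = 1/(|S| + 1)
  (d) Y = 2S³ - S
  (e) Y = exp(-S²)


Checking option (a) Y = |S|:
  S = 0.506 -> Y = 0.506 ✓
  S = 0.936 -> Y = 0.936 ✓
  S = 0.591 -> Y = 0.591 ✓
All samples match this transformation.

(a) |S|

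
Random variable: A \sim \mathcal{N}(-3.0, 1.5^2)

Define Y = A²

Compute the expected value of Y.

Using E[X²] = Var(X) + (E[X])²:
E[A] = -3
Var(A) = 1.5^2 = 2.25
E[A²] = 2.25 + (-3)² = 2.25 + 9 = 11.25

11.25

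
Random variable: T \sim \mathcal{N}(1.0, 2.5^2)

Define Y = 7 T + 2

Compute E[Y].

For Y = 7T + 2:
E[Y] = 7 * E[T] + 2
E[T] = 1.0 = 1
E[Y] = 7 * 1 + 2 = 9

9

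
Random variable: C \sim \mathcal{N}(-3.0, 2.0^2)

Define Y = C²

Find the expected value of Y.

E[C²] = Var(C) + (E[C])² = 4 + 9 = 13

13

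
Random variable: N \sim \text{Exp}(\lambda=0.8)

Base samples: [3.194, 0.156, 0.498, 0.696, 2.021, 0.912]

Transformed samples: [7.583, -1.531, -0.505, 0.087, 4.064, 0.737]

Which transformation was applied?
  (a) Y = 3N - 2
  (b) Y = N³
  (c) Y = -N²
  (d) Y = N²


Checking option (a) Y = 3N - 2:
  N = 3.194 -> Y = 7.583 ✓
  N = 0.156 -> Y = -1.531 ✓
  N = 0.498 -> Y = -0.505 ✓
All samples match this transformation.

(a) 3N - 2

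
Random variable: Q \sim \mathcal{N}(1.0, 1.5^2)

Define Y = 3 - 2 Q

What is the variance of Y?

For Y = aQ + b: Var(Y) = a² * Var(Q)
Var(Q) = 1.5^2 = 2.25
Var(Y) = (-2)² * 2.25 = 4 * 2.25 = 9

9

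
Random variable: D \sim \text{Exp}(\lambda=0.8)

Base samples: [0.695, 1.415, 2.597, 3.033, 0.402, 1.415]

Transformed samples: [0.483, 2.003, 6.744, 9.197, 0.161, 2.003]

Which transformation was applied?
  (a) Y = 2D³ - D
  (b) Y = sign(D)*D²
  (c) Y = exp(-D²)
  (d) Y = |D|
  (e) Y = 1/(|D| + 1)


Checking option (b) Y = sign(D)*D²:
  D = 0.695 -> Y = 0.483 ✓
  D = 1.415 -> Y = 2.003 ✓
  D = 2.597 -> Y = 6.744 ✓
All samples match this transformation.

(b) sign(D)*D²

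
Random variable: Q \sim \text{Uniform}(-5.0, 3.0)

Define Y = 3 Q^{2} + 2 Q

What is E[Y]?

E[Y] = 3*E[Q²] + 2*E[Q]
E[Q] = -1
E[Q²] = Var(Q) + (E[Q])² = 5.3333333 + 1 = 6.3333333
E[Y] = 3*6.3333333 + 2*(-1) = 17

17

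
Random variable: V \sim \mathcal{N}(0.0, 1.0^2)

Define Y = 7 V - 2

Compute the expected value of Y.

For Y = 7V - 2:
E[Y] = 7 * E[V] - 2
E[V] = 0.0 = 0
E[Y] = 7 * 0 - 2 = -2

-2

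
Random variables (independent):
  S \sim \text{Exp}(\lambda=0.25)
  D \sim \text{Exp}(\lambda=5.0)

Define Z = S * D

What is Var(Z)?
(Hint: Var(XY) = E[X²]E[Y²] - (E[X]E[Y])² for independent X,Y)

Var(XY) = E[X²]E[Y²] - (E[X]E[Y])²
E[S] = 4, Var(S) = 16
E[D] = 0.2, Var(D) = 0.04
E[S²] = 16 + 4² = 32
E[D²] = 0.04 + 0.2² = 0.08
Var(Z) = 32*0.08 - (4*0.2)²
= 2.56 - 0.64 = 1.92

1.92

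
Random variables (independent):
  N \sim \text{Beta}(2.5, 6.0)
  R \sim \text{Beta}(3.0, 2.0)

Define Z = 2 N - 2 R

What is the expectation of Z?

E[Z] = 2*E[N] - 2*E[R]
E[N] = 0.29411765
E[R] = 0.6
E[Z] = 2*0.29411765 - 2*0.6 = -0.61176471

-0.61176471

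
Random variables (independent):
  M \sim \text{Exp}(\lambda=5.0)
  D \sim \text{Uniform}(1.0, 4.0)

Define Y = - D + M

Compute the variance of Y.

For independent RVs: Var(aX + bY) = a²Var(X) + b²Var(Y)
Var(M) = 0.04
Var(D) = 0.75
Var(Y) = 1²*0.04 + (-1)²*0.75
= 1*0.04 + 1*0.75 = 0.79

0.79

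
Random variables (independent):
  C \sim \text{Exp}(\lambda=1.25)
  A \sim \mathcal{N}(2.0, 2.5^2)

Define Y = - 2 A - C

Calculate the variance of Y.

For independent RVs: Var(aX + bY) = a²Var(X) + b²Var(Y)
Var(C) = 0.64
Var(A) = 6.25
Var(Y) = (-1)²*0.64 + (-2)²*6.25
= 1*0.64 + 4*6.25 = 25.64

25.64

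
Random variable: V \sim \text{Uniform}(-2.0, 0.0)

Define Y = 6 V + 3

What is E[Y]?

For Y = 6V + 3:
E[Y] = 6 * E[V] + 3
E[V] = (-2 + 0)/2 = -1
E[Y] = 6 * (-1) + 3 = -3

-3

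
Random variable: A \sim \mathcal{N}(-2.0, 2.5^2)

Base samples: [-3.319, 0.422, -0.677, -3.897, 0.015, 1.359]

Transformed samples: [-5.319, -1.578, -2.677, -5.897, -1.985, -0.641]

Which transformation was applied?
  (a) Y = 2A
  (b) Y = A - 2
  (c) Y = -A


Checking option (b) Y = A - 2:
  A = -3.319 -> Y = -5.319 ✓
  A = 0.422 -> Y = -1.578 ✓
  A = -0.677 -> Y = -2.677 ✓
All samples match this transformation.

(b) A - 2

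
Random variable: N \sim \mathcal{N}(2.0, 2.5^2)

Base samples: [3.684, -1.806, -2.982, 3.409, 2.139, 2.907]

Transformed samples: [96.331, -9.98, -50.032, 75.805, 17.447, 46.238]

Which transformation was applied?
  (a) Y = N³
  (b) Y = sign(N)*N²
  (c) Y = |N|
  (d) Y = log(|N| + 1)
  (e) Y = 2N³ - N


Checking option (e) Y = 2N³ - N:
  N = 3.684 -> Y = 96.331 ✓
  N = -1.806 -> Y = -9.98 ✓
  N = -2.982 -> Y = -50.032 ✓
All samples match this transformation.

(e) 2N³ - N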